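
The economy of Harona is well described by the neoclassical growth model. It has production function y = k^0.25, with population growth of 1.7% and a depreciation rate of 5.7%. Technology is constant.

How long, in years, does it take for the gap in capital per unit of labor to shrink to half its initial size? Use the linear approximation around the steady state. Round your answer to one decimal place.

half-life ≈ 12.5 years

Near the steady state the convergence rate is λ = (1 − α)(n + δ).
λ = (1 − 0.25) × 0.074 = 0.75 × 0.074 = 0.0555
Half-life = ln 2 / λ = 0.6931 / 0.0555 ≈ 12.49 years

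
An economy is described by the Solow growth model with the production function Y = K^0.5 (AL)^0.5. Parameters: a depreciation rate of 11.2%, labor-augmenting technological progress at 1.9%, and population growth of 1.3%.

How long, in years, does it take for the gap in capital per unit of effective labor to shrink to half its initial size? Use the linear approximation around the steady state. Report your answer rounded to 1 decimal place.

Near the steady state the convergence rate is λ = (1 − α)(n + g + δ).
λ = (1 − 0.5) × 0.144 = 0.5 × 0.144 = 0.0720
Half-life = ln 2 / λ = 0.6931 / 0.0720 ≈ 9.63 years

about 9.6 years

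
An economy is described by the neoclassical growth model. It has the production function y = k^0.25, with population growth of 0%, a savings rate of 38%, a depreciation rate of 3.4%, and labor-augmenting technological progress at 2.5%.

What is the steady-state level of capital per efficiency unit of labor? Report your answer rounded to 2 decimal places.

k* = 11.98

In steady state, investment equals break-even investment: s·k^α = (n + g + δ)·k.
Rearranging, k^(1−α) = s / (n + g + δ).
k^0.75 = 0.38 / (0.000 + 0.025 + 0.034) = 0.38 / 0.059 = 6.4407
k* = 6.4407^(1/0.75) ≈ 11.9833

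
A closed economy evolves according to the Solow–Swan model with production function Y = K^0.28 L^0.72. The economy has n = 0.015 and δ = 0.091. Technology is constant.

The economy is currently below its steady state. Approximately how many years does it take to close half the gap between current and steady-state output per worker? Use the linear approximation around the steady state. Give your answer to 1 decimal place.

t_½ ≈ 9.1 years

Near the steady state the convergence rate is λ = (1 − α)(n + δ).
λ = (1 − 0.28) × 0.106 = 0.72 × 0.106 = 0.07632
Half-life = ln 2 / λ = 0.6931 / 0.07632 ≈ 9.08 years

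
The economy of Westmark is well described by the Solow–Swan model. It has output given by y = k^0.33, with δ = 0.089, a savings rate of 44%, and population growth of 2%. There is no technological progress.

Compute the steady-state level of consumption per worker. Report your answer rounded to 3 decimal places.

c* ≈ 1.113

At the steady state, Δk = 0, so s·k^α = (n + δ)·k.
Rearranging, k^(1−α) = s / (n + δ).
k^0.67 = 0.44 / (0.020 + 0.089) = 0.44 / 0.109 = 4.0367
k* = 4.0367^(1/0.67) ≈ 8.0263
y* = (k*)^α = 8.0263^0.33 ≈ 1.9883
c* = (1 − s)·y* = (1 − 0.44) × 1.9883 ≈ 1.1134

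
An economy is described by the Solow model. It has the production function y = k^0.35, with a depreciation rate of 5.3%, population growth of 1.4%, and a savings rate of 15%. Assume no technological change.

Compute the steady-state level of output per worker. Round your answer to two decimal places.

At the steady state, Δk = 0, so s·k^α = (n + δ)·k.
Rearranging, k^(1−α) = s / (n + δ).
k^0.65 = 0.15 / (0.014 + 0.053) = 0.15 / 0.067 = 2.2388
k* = 2.2388^(1/0.65) ≈ 3.4553
y* = (k*)^α = 3.4553^0.35 ≈ 1.5434

y* = 1.54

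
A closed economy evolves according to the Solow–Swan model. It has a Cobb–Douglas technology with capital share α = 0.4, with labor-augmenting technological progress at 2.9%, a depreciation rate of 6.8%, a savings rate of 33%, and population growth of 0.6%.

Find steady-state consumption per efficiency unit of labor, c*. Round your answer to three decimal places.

c* ≈ 1.456

In steady state, investment equals break-even investment: s·k^α = (n + g + δ)·k.
Dividing both sides by k: k^(1−α) = s / (n + g + δ).
k^0.6 = 0.33 / (0.006 + 0.029 + 0.068) = 0.33 / 0.103 = 3.2039
k* = 3.2039^(1/0.6) ≈ 6.9630
y* = (k*)^α = 6.9630^0.4 ≈ 2.1733
c* = (1 − s)·y* = (1 − 0.33) × 2.1733 ≈ 1.4561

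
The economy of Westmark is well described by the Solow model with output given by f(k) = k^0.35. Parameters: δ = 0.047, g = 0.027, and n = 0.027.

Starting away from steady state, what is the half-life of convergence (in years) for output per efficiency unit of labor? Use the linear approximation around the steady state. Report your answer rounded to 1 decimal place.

Near the steady state the convergence rate is λ = (1 − α)(n + g + δ).
λ = (1 − 0.35) × 0.101 = 0.65 × 0.101 = 0.06565
Half-life = ln 2 / λ = 0.6931 / 0.06565 ≈ 10.56 years

t_½ ≈ 10.6 years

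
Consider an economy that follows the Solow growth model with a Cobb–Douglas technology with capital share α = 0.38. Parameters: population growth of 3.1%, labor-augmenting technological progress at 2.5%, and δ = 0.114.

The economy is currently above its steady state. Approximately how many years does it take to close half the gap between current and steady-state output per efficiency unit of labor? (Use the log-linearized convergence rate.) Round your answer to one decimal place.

Near the steady state the convergence rate is λ = (1 − α)(n + g + δ).
λ = (1 − 0.38) × 0.170 = 0.62 × 0.170 = 0.1054
Half-life = ln 2 / λ = 0.6931 / 0.1054 ≈ 6.58 years

about 6.6 years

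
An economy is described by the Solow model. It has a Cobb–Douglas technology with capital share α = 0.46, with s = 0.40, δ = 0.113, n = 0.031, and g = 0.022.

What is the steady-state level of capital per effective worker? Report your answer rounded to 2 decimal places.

At the steady state, Δk = 0, so s·k^α = (n + g + δ)·k.
Dividing both sides by k: k^(1−α) = s / (n + g + δ).
k^0.54 = 0.40 / (0.031 + 0.022 + 0.113) = 0.40 / 0.166 = 2.4096
k* = 2.4096^(1/0.54) ≈ 5.0969

k* ≈ 5.10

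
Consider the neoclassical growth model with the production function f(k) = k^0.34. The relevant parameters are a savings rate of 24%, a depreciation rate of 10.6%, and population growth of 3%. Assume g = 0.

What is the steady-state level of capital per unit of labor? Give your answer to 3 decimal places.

At the steady state, Δk = 0, so s·k^α = (n + δ)·k.
Rearranging, k^(1−α) = s / (n + δ).
k^0.66 = 0.24 / (0.030 + 0.106) = 0.24 / 0.136 = 1.7647
k* = 1.7647^(1/0.66) ≈ 2.3645

k* = 2.365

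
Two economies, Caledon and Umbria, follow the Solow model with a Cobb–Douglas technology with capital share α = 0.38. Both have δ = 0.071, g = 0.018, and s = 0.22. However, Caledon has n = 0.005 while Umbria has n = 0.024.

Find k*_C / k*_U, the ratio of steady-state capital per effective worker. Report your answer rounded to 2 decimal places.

Steady-state k* = [s/(n + g + δ)]^(1/(1−α)), so the ratio is [ (s_C/(n + g + δ)_C) / (s_U/(n + g + δ)_U) ]^1.6129.
s_C/(n + g + δ)_C = 0.22/0.094 = 2.3404; s_U/(n + g + δ)_U = 0.22/0.113 = 1.9469.
Ratio = (2.3404/1.9469)^1.6129 = 1.2021^1.6129 ≈ 1.3457

ratio ≈ 1.35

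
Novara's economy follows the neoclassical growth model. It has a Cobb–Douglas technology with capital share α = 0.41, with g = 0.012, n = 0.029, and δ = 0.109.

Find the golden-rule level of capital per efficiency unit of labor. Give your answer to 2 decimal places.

k_gold ≈ 5.50

The golden rule sets f'(k) = n + g + δ, i.e. α·k^(α−1) = n + g + δ.
So k^(1−α) = α / (n + g + δ) = 0.41 / 0.150 = 2.7333.
k_gold = 2.7333^(1/0.59) ≈ 5.4973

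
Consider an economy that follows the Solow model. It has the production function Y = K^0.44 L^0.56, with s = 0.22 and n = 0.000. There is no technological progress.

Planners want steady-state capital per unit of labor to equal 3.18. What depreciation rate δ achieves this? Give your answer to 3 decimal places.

In steady state, investment equals break-even investment: s·k^α = (n + δ)·k.
So s / (n + δ) = (k*)^(1−α) = 3.18^0.56 = 1.9114.
Therefore n + δ = s / 1.9114 = 0.22 / 1.9114 = 0.1151, so δ = 0.1151 − 0.000 = 0.1151.

δ ≈ 0.115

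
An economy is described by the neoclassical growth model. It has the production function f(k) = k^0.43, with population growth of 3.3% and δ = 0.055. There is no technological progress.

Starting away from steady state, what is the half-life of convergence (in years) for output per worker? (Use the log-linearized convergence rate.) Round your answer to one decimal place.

Near the steady state the convergence rate is λ = (1 − α)(n + δ).
λ = (1 − 0.43) × 0.088 = 0.57 × 0.088 = 0.05016
Half-life = ln 2 / λ = 0.6931 / 0.05016 ≈ 13.82 years

half-life ≈ 13.8 years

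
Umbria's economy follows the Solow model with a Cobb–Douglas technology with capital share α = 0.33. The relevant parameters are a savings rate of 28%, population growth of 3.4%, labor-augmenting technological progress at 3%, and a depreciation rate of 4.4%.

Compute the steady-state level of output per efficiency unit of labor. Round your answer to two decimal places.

y* ≈ 1.60

At the steady state, Δk = 0, so s·k^α = (n + g + δ)·k.
Dividing both sides by k: k^(1−α) = s / (n + g + δ).
k^0.67 = 0.28 / (0.034 + 0.030 + 0.044) = 0.28 / 0.108 = 2.5926
k* = 2.5926^(1/0.67) ≈ 4.1449
y* = (k*)^α = 4.1449^0.33 ≈ 1.5987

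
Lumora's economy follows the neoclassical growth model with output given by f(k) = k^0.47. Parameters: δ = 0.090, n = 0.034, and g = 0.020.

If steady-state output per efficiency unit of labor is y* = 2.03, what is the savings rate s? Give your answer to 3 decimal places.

s ≈ 0.320

In steady state, investment equals break-even investment: s·k^α = (n + g + δ)·k.
Since y* = [s/(n + g + δ)]^(α/(1−α)), we have s/(n + g + δ) = (y*)^((1−α)/α) = 2.03^1.1277 = 2.2221.
Therefore s = 2.2221 × (n + g + δ) = 2.2221 × 0.144 = 0.3200.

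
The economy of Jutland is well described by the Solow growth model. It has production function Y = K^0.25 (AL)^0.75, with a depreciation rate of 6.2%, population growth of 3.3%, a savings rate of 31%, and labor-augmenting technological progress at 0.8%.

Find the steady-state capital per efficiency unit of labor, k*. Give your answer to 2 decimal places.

k* ≈ 4.35

In steady state, investment equals break-even investment: s·k^α = (n + g + δ)·k.
Rearranging, k^(1−α) = s / (n + g + δ).
k^0.75 = 0.31 / (0.033 + 0.008 + 0.062) = 0.31 / 0.103 = 3.0097
k* = 3.0097^(1/0.75) ≈ 4.3454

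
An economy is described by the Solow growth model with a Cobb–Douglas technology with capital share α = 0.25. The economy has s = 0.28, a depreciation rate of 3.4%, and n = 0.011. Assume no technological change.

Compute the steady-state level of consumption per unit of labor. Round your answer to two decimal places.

Steady state requires s·f(k) = (n + δ)·k, i.e. s·k^α = (n + δ)·k.
Rearranging, k^(1−α) = s / (n + δ).
k^0.75 = 0.28 / (0.011 + 0.034) = 0.28 / 0.045 = 6.2222
k* = 6.2222^(1/0.75) ≈ 11.4444
y* = (k*)^α = 11.4444^0.25 ≈ 1.8393
c* = (1 − s)·y* = (1 − 0.28) × 1.8393 ≈ 1.3243

c* ≈ 1.32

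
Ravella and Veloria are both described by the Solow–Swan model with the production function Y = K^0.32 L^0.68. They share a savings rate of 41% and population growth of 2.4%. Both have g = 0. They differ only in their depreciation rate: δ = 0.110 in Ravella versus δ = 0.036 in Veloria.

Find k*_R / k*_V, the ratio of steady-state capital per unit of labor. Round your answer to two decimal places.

ratio ≈ 0.31

Steady-state k* = [s/(n + δ)]^(1/(1−α)), so the ratio is [ (s_R/(n + δ)_R) / (s_V/(n + δ)_V) ]^1.4706.
s_R/(n + δ)_R = 0.41/0.134 = 3.0597; s_V/(n + δ)_V = 0.41/0.060 = 6.8333.
Ratio = (3.0597/6.8333)^1.4706 = 0.4478^1.4706 ≈ 0.3068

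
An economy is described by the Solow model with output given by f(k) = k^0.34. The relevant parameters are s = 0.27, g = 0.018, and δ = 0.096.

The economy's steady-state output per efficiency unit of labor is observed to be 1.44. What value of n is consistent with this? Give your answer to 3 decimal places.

n ≈ 0.019

At the steady state, Δk = 0, so s·k^α = (n + g + δ)·k.
Since y* = [s/(n + g + δ)]^(α/(1−α)), we have s/(n + g + δ) = (y*)^((1−α)/α) = 1.44^1.9412 = 2.0296.
Therefore n + g + δ = s / 2.0296 = 0.27 / 2.0296 = 0.1330, so n = 0.1330 − 0.114 = 0.0190.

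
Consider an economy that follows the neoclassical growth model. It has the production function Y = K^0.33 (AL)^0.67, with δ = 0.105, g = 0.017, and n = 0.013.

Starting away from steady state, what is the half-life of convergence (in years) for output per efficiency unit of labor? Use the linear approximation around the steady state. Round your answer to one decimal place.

Near the steady state the convergence rate is λ = (1 − α)(n + g + δ).
λ = (1 − 0.33) × 0.135 = 0.67 × 0.135 = 0.09045
Half-life = ln 2 / λ = 0.6931 / 0.09045 ≈ 7.66 years

about 7.7 years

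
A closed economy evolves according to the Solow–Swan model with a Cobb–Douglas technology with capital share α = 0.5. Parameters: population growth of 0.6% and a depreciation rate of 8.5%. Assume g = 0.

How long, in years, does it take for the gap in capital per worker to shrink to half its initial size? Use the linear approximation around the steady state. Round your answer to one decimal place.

Near the steady state the convergence rate is λ = (1 − α)(n + δ).
λ = (1 − 0.5) × 0.091 = 0.5 × 0.091 = 0.0455
Half-life = ln 2 / λ = 0.6931 / 0.0455 ≈ 15.23 years

half-life ≈ 15.2 years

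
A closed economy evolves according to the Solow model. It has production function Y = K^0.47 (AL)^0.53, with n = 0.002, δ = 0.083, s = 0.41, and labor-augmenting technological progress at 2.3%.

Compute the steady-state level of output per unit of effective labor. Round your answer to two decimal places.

At the steady state, Δk = 0, so s·k^α = (n + g + δ)·k.
Rearranging, k^(1−α) = s / (n + g + δ).
k^0.53 = 0.41 / (0.002 + 0.023 + 0.083) = 0.41 / 0.108 = 3.7963
k* = 3.7963^(1/0.53) ≈ 12.3918
y* = (k*)^α = 12.3918^0.47 ≈ 3.2642

y* ≈ 3.26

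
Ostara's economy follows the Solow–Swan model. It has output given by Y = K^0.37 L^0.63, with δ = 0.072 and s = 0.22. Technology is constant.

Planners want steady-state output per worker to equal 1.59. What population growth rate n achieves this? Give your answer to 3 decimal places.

n ≈ 0.028

At the steady state, Δk = 0, so s·k^α = (n + δ)·k.
Since y* = [s/(n + δ)]^(α/(1−α)), we have s/(n + δ) = (y*)^((1−α)/α) = 1.59^1.7027 = 2.2025.
Therefore n + δ = s / 2.2025 = 0.22 / 2.2025 = 0.0999, so n = 0.0999 − 0.072 = 0.0279.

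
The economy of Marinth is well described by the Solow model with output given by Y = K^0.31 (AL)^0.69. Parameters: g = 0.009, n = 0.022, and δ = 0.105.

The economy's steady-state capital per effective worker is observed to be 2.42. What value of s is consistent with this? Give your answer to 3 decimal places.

s ≈ 0.250

At the steady state, Δk = 0, so s·k^α = (n + g + δ)·k.
So s / (n + g + δ) = (k*)^(1−α) = 2.42^0.69 = 1.8401.
Therefore s = 1.8401 × (n + g + δ) = 1.8401 × 0.136 = 0.2503.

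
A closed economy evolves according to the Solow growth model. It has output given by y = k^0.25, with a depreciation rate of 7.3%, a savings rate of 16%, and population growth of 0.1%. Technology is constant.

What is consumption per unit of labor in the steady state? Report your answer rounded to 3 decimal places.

c* ≈ 1.086

At the steady state, Δk = 0, so s·k^α = (n + δ)·k.
Dividing both sides by k: k^(1−α) = s / (n + δ).
k^0.75 = 0.16 / (0.001 + 0.073) = 0.16 / 0.074 = 2.1622
k* = 2.1622^(1/0.75) ≈ 2.7959
y* = (k*)^α = 2.7959^0.25 ≈ 1.2931
c* = (1 − s)·y* = (1 − 0.16) × 1.2931 ≈ 1.0862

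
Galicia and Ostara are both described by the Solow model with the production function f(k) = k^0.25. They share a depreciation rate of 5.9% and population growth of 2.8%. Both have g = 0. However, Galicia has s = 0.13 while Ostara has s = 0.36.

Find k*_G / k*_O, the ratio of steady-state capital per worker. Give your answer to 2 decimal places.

Steady-state k* = [s/(n + δ)]^(1/(1−α)), so the ratio is [ (s_G/(n + δ)_G) / (s_O/(n + δ)_O) ]^1.3333.
s_G/(n + δ)_G = 0.13/0.087 = 1.4943; s_O/(n + δ)_O = 0.36/0.087 = 4.1379.
Ratio = (1.4943/4.1379)^1.3333 = 0.3611^1.3333 ≈ 0.2571

k*_G / k*_O ≈ 0.26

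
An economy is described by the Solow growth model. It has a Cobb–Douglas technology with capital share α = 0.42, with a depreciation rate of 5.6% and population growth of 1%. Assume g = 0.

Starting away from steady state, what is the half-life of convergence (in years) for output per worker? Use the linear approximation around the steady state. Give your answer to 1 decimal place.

t_½ ≈ 18.1 years

Near the steady state the convergence rate is λ = (1 − α)(n + δ).
λ = (1 − 0.42) × 0.066 = 0.58 × 0.066 = 0.03828
Half-life = ln 2 / λ = 0.6931 / 0.03828 ≈ 18.11 years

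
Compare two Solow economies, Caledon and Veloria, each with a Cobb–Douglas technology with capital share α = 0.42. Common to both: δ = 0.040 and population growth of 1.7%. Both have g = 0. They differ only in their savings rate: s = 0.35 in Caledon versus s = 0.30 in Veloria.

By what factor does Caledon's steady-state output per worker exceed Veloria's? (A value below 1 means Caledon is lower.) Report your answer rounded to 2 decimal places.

Steady-state y* = [s/(n + δ)]^(α/(1−α)), so the ratio is [ (s_C/(n + δ)_C) / (s_V/(n + δ)_V) ]^0.7241.
s_C/(n + δ)_C = 0.35/0.057 = 6.1404; s_V/(n + δ)_V = 0.30/0.057 = 5.2632.
Ratio = (6.1404/5.2632)^0.7241 = 1.1667^0.7241 ≈ 1.1181

y*_C / y*_V ≈ 1.12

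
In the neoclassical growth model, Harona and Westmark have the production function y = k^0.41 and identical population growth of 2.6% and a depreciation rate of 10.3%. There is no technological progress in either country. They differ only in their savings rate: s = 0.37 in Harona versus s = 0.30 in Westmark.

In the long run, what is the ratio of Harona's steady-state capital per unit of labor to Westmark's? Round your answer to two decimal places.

Steady-state k* = [s/(n + δ)]^(1/(1−α)), so the ratio is [ (s_H/(n + δ)_H) / (s_W/(n + δ)_W) ]^1.6949.
s_H/(n + δ)_H = 0.37/0.129 = 2.8682; s_W/(n + δ)_W = 0.30/0.129 = 2.3256.
Ratio = (2.8682/2.3256)^1.6949 = 1.2333^1.6949 ≈ 1.4268

k*_H / k*_W ≈ 1.43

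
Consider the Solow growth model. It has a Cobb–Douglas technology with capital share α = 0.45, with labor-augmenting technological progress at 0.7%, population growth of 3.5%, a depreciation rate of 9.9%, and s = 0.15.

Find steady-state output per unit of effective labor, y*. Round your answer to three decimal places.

Steady state requires s·f(k) = (n + g + δ)·k, i.e. s·k^α = (n + g + δ)·k.
Rearranging, k^(1−α) = s / (n + g + δ).
k^0.55 = 0.15 / (0.035 + 0.007 + 0.099) = 0.15 / 0.141 = 1.0638
k* = 1.0638^(1/0.55) ≈ 1.1190
y* = (k*)^α = 1.1190^0.45 ≈ 1.0519

y* ≈ 1.052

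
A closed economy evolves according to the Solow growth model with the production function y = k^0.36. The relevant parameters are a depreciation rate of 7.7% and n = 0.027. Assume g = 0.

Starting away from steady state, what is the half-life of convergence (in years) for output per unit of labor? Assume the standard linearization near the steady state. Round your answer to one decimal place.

Near the steady state the convergence rate is λ = (1 − α)(n + δ).
λ = (1 − 0.36) × 0.104 = 0.64 × 0.104 = 0.06656
Half-life = ln 2 / λ = 0.6931 / 0.06656 ≈ 10.41 years

about 10.4 years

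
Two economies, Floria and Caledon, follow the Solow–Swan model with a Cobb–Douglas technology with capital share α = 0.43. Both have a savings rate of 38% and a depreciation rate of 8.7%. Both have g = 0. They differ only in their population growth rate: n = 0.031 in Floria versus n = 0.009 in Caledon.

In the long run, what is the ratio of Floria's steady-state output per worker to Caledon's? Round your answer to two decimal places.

Steady-state y* = [s/(n + δ)]^(α/(1−α)), so the ratio is [ (s_F/(n + δ)_F) / (s_C/(n + δ)_C) ]^0.7544.
s_F/(n + δ)_F = 0.38/0.118 = 3.2203; s_C/(n + δ)_C = 0.38/0.096 = 3.9583.
Ratio = (3.2203/3.9583)^0.7544 = 0.8136^0.7544 ≈ 0.8559

y*_F / y*_C ≈ 0.86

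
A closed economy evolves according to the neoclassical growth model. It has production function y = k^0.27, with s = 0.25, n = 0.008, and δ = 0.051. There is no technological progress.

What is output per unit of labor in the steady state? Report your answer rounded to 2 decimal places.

At the steady state, Δk = 0, so s·k^α = (n + δ)·k.
Rearranging, k^(1−α) = s / (n + δ).
k^0.73 = 0.25 / (0.008 + 0.051) = 0.25 / 0.059 = 4.2373
k* = 4.2373^(1/0.73) ≈ 7.2281
y* = (k*)^α = 7.2281^0.27 ≈ 1.7058

y* ≈ 1.71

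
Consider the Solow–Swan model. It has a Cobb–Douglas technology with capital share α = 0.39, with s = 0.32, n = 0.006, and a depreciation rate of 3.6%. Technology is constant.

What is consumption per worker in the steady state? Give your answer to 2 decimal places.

In steady state, investment equals break-even investment: s·k^α = (n + δ)·k.
Dividing both sides by k: k^(1−α) = s / (n + δ).
k^0.61 = 0.32 / (0.006 + 0.036) = 0.32 / 0.042 = 7.6190
k* = 7.6190^(1/0.61) ≈ 27.9084
y* = (k*)^α = 27.9084^0.39 ≈ 3.6630
c* = (1 − s)·y* = (1 − 0.32) × 3.6630 ≈ 2.4908

c* ≈ 2.49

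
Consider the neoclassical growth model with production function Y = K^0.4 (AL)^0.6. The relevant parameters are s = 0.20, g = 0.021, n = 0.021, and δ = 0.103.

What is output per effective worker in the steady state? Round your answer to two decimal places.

In steady state, investment equals break-even investment: s·k^α = (n + g + δ)·k.
Dividing both sides by k: k^(1−α) = s / (n + g + δ).
k^0.6 = 0.20 / (0.021 + 0.021 + 0.103) = 0.20 / 0.145 = 1.3793
k* = 1.3793^(1/0.6) ≈ 1.7091
y* = (k*)^α = 1.7091^0.4 ≈ 1.2391

y* = 1.24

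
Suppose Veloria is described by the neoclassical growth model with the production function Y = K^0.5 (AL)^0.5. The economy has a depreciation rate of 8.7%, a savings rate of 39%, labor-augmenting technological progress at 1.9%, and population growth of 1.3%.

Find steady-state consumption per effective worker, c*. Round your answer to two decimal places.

At the steady state, Δk = 0, so s·k^α = (n + g + δ)·k.
Rearranging, k^(1−α) = s / (n + g + δ).
k^0.5 = 0.39 / (0.013 + 0.019 + 0.087) = 0.39 / 0.119 = 3.2773
k* = 3.2773^(1/0.5) ≈ 10.7407
y* = (k*)^α = 10.7407^0.5 ≈ 3.2773
c* = (1 − s)·y* = (1 − 0.39) × 3.2773 ≈ 1.9992

c* ≈ 2.00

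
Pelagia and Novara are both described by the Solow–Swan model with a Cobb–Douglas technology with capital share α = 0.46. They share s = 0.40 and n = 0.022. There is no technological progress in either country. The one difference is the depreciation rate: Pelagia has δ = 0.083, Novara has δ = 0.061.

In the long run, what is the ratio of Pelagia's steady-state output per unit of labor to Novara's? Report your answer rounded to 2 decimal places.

Steady-state y* = [s/(n + δ)]^(α/(1−α)), so the ratio is [ (s_P/(n + δ)_P) / (s_N/(n + δ)_N) ]^0.8519.
s_P/(n + δ)_P = 0.40/0.105 = 3.8095; s_N/(n + δ)_N = 0.40/0.083 = 4.8193.
Ratio = (3.8095/4.8193)^0.8519 = 0.7905^0.8519 ≈ 0.8185

ratio ≈ 0.82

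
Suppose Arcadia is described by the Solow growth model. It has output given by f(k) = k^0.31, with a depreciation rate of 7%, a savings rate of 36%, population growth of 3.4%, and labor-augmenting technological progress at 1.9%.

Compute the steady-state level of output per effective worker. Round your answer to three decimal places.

y* ≈ 1.620

At the steady state, Δk = 0, so s·k^α = (n + g + δ)·k.
Dividing both sides by k: k^(1−α) = s / (n + g + δ).
k^0.69 = 0.36 / (0.034 + 0.019 + 0.070) = 0.36 / 0.123 = 2.9268
k* = 2.9268^(1/0.69) ≈ 4.7417
y* = (k*)^α = 4.7417^0.31 ≈ 1.6201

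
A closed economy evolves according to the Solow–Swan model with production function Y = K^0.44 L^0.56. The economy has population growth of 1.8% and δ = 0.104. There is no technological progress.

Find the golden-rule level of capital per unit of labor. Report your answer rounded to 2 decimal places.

k_gold ≈ 9.88

The golden rule sets f'(k) = n + δ, i.e. α·k^(α−1) = n + δ.
So k^(1−α) = α / (n + δ) = 0.44 / 0.122 = 3.6066.
k_gold = 3.6066^(1/0.56) ≈ 9.8814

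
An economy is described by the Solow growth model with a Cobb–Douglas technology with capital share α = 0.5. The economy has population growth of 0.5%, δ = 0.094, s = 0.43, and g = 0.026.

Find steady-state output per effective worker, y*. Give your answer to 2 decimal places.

y* ≈ 3.44

At the steady state, Δk = 0, so s·k^α = (n + g + δ)·k.
Dividing both sides by k: k^(1−α) = s / (n + g + δ).
k^0.5 = 0.43 / (0.005 + 0.026 + 0.094) = 0.43 / 0.125 = 3.4400
k* = 3.4400^(1/0.5) ≈ 11.8336
y* = (k*)^α = 11.8336^0.5 ≈ 3.4400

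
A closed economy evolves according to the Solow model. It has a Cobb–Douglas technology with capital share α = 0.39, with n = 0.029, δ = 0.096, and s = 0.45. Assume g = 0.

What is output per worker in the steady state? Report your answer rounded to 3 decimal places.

y* = 2.268

At the steady state, Δk = 0, so s·k^α = (n + δ)·k.
Dividing both sides by k: k^(1−α) = s / (n + δ).
k^0.61 = 0.45 / (0.029 + 0.096) = 0.45 / 0.125 = 3.6000
k* = 3.6000^(1/0.61) ≈ 8.1653
y* = (k*)^α = 8.1653^0.39 ≈ 2.2681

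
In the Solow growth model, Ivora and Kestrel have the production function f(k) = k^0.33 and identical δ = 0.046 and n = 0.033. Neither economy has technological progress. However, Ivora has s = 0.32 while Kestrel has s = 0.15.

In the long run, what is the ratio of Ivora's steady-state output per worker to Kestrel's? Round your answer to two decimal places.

Steady-state y* = [s/(n + δ)]^(α/(1−α)), so the ratio is [ (s_I/(n + δ)_I) / (s_K/(n + δ)_K) ]^0.4925.
s_I/(n + δ)_I = 0.32/0.079 = 4.0506; s_K/(n + δ)_K = 0.15/0.079 = 1.8987.
Ratio = (4.0506/1.8987)^0.4925 = 2.1334^0.4925 ≈ 1.4523

ratio ≈ 1.45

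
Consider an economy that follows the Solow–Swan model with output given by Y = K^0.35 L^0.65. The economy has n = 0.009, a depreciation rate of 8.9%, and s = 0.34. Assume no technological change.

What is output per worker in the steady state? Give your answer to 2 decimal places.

y* = 1.95

Steady state requires s·f(k) = (n + δ)·k, i.e. s·k^α = (n + δ)·k.
Rearranging, k^(1−α) = s / (n + δ).
k^0.65 = 0.34 / (0.009 + 0.089) = 0.34 / 0.098 = 3.4694
k* = 3.4694^(1/0.65) ≈ 6.7789
y* = (k*)^α = 6.7789^0.35 ≈ 1.9539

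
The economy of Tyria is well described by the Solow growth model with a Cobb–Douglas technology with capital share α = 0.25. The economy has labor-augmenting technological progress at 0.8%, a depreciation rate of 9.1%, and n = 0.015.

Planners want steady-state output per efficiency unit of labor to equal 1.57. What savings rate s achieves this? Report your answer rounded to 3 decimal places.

s ≈ 0.441

In steady state, investment equals break-even investment: s·k^α = (n + g + δ)·k.
Since y* = [s/(n + g + δ)]^(α/(1−α)), we have s/(n + g + δ) = (y*)^((1−α)/α) = 1.57^3 = 3.8699.
Therefore s = 3.8699 × (n + g + δ) = 3.8699 × 0.114 = 0.4412.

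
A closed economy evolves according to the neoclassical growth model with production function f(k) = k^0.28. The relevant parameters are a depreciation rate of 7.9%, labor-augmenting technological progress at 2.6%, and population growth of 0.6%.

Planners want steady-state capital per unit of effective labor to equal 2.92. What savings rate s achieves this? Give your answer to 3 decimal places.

In steady state, investment equals break-even investment: s·k^α = (n + g + δ)·k.
So s / (n + g + δ) = (k*)^(1−α) = 2.92^0.72 = 2.1631.
Therefore s = 2.1631 × (n + g + δ) = 2.1631 × 0.111 = 0.2401.

s ≈ 0.240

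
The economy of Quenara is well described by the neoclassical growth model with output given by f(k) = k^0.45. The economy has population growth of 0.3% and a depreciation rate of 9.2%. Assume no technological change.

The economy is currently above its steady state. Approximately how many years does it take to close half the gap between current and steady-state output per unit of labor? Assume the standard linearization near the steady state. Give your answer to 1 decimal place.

half-life ≈ 13.3 years

Near the steady state the convergence rate is λ = (1 − α)(n + δ).
λ = (1 − 0.45) × 0.095 = 0.55 × 0.095 = 0.05225
Half-life = ln 2 / λ = 0.6931 / 0.05225 ≈ 13.27 years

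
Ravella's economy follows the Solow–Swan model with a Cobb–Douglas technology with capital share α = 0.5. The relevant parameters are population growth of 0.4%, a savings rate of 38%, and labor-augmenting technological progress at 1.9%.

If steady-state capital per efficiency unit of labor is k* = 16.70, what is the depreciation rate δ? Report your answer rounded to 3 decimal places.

δ ≈ 0.070

At the steady state, Δk = 0, so s·k^α = (n + g + δ)·k.
So s / (n + g + δ) = (k*)^(1−α) = 16.70^0.5 = 4.0866.
Therefore n + g + δ = s / 4.0866 = 0.38 / 4.0866 = 0.0930, so δ = 0.0930 − 0.023 = 0.0700.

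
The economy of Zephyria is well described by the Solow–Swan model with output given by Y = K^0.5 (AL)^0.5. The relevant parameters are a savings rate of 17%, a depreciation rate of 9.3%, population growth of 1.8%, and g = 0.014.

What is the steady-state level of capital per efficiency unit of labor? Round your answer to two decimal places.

Steady state requires s·f(k) = (n + g + δ)·k, i.e. s·k^α = (n + g + δ)·k.
Rearranging, k^(1−α) = s / (n + g + δ).
k^0.5 = 0.17 / (0.018 + 0.014 + 0.093) = 0.17 / 0.125 = 1.3600
k* = 1.3600^(1/0.5) ≈ 1.8496

k* = 1.85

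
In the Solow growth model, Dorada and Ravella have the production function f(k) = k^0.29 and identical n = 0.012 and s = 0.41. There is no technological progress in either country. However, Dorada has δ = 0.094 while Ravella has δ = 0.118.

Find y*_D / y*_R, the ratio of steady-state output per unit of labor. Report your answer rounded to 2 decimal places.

Steady-state y* = [s/(n + δ)]^(α/(1−α)), so the ratio is [ (s_D/(n + δ)_D) / (s_R/(n + δ)_R) ]^0.4085.
s_D/(n + δ)_D = 0.41/0.106 = 3.8679; s_R/(n + δ)_R = 0.41/0.130 = 3.1538.
Ratio = (3.8679/3.1538)^0.4085 = 1.2264^0.4085 ≈ 1.0869

ratio ≈ 1.09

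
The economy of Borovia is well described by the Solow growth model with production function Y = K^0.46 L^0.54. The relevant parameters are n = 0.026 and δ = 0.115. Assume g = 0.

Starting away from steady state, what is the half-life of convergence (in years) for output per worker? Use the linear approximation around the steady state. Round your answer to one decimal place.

about 9.1 years

Near the steady state the convergence rate is λ = (1 − α)(n + δ).
λ = (1 − 0.46) × 0.141 = 0.54 × 0.141 = 0.07614
Half-life = ln 2 / λ = 0.6931 / 0.07614 ≈ 9.10 years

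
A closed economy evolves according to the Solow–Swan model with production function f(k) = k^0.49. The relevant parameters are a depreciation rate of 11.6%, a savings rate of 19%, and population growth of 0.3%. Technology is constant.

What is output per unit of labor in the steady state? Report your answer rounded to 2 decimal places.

At the steady state, Δk = 0, so s·k^α = (n + δ)·k.
Dividing both sides by k: k^(1−α) = s / (n + δ).
k^0.51 = 0.19 / (0.003 + 0.116) = 0.19 / 0.119 = 1.5966
k* = 1.5966^(1/0.51) ≈ 2.5028
y* = (k*)^α = 2.5028^0.49 ≈ 1.5676

y* = 1.57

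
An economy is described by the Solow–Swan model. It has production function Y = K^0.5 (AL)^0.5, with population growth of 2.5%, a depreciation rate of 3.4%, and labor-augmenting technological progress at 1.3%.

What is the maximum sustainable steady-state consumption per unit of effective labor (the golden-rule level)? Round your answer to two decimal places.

c_gold ≈ 3.47

At the golden rule, f'(k) = n + g + δ, so α·k^(α−1) = n + g + δ and k_gold = (α/(n + g + δ))^(1/(1−α)).
k_gold = (0.5/0.072)^(1/0.5) = 6.9444^2 ≈ 48.2247
c_gold = f(k_gold) − (n + g + δ)·k_gold = 6.9444 − 0.072×48.2247 ≈ 3.4722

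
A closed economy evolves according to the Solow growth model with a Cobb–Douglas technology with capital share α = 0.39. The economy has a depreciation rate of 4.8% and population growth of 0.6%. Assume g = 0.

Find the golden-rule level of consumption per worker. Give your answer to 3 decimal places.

c_gold ≈ 2.159

At the golden rule, f'(k) = n + δ, so α·k^(α−1) = n + δ and k_gold = (α/(n + δ))^(1/(1−α)).
k_gold = (0.39/0.054)^(1/0.61) = 7.2222^1.6393 ≈ 25.5633
c_gold = f(k_gold) − (n + δ)·k_gold = 3.5397 − 0.054×25.5633 ≈ 2.1593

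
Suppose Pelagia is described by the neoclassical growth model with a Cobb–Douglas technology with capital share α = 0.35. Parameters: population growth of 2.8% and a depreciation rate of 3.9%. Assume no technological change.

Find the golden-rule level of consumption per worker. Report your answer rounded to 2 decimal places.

c_gold ≈ 1.58

At the golden rule, f'(k) = n + δ, so α·k^(α−1) = n + δ and k_gold = (α/(n + δ))^(1/(1−α)).
k_gold = (0.35/0.067)^(1/0.65) = 5.2239^1.5385 ≈ 12.7243
c_gold = f(k_gold) − (n + δ)·k_gold = 2.4357 − 0.067×12.7243 ≈ 1.5832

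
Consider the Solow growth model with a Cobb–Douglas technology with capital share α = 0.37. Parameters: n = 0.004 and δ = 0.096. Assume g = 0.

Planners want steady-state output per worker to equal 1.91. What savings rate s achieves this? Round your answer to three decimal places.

In steady state, investment equals break-even investment: s·k^α = (n + δ)·k.
Since y* = [s/(n + δ)]^(α/(1−α)), we have s/(n + δ) = (y*)^((1−α)/α) = 1.91^1.7027 = 3.0096.
Therefore s = 3.0096 × (n + δ) = 3.0096 × 0.100 = 0.3010.

s ≈ 0.301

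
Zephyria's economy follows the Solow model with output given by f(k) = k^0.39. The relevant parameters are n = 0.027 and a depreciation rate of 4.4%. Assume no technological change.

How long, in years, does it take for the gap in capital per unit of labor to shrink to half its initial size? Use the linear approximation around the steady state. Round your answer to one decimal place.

Near the steady state the convergence rate is λ = (1 − α)(n + δ).
λ = (1 − 0.39) × 0.071 = 0.61 × 0.071 = 0.04331
Half-life = ln 2 / λ = 0.6931 / 0.04331 ≈ 16.00 years

about 16.0 years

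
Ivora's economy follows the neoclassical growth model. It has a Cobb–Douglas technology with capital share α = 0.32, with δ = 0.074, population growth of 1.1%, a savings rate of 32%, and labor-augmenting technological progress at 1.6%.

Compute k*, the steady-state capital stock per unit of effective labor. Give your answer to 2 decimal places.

Steady state requires s·f(k) = (n + g + δ)·k, i.e. s·k^α = (n + g + δ)·k.
Rearranging, k^(1−α) = s / (n + g + δ).
k^0.68 = 0.32 / (0.011 + 0.016 + 0.074) = 0.32 / 0.101 = 3.1683
k* = 3.1683^(1/0.68) ≈ 5.4514

k* = 5.45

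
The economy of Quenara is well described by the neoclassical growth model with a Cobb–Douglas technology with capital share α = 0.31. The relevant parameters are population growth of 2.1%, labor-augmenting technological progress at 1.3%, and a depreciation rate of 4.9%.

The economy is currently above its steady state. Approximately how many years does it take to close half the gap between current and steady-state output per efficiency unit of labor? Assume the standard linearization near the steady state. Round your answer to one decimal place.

t_½ ≈ 12.1 years

Near the steady state the convergence rate is λ = (1 − α)(n + g + δ).
λ = (1 − 0.31) × 0.083 = 0.69 × 0.083 = 0.05727
Half-life = ln 2 / λ = 0.6931 / 0.05727 ≈ 12.10 years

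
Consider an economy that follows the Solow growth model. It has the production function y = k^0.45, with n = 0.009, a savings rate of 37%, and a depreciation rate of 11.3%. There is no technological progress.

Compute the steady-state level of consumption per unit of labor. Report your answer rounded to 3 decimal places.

At the steady state, Δk = 0, so s·k^α = (n + δ)·k.
Dividing both sides by k: k^(1−α) = s / (n + δ).
k^0.55 = 0.37 / (0.009 + 0.113) = 0.37 / 0.122 = 3.0328
k* = 3.0328^(1/0.55) ≈ 7.5176
y* = (k*)^α = 7.5176^0.45 ≈ 2.4788
c* = (1 − s)·y* = (1 − 0.37) × 2.4788 ≈ 1.5616

c* ≈ 1.562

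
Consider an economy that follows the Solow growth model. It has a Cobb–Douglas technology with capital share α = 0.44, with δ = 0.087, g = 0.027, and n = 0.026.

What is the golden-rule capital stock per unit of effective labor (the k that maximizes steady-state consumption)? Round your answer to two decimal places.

k_gold ≈ 7.73

The golden rule sets f'(k) = n + g + δ, i.e. α·k^(α−1) = n + g + δ.
So k^(1−α) = α / (n + g + δ) = 0.44 / 0.140 = 3.1429.
k_gold = 3.1429^(1/0.56) ≈ 7.7284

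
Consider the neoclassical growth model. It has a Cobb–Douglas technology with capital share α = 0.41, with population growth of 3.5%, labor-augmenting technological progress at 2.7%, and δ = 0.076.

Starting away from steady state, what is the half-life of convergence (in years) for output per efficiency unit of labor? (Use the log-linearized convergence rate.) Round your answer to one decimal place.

Near the steady state the convergence rate is λ = (1 − α)(n + g + δ).
λ = (1 − 0.41) × 0.138 = 0.59 × 0.138 = 0.08142
Half-life = ln 2 / λ = 0.6931 / 0.08142 ≈ 8.51 years

half-life ≈ 8.5 years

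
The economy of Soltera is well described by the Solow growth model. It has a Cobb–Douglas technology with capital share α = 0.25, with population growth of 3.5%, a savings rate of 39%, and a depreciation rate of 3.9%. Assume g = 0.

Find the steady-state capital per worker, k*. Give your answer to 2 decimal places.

Steady state requires s·f(k) = (n + δ)·k, i.e. s·k^α = (n + δ)·k.
Dividing both sides by k: k^(1−α) = s / (n + δ).
k^0.75 = 0.39 / (0.035 + 0.039) = 0.39 / 0.074 = 5.2703
k* = 5.2703^(1/0.75) ≈ 9.1716

k* ≈ 9.17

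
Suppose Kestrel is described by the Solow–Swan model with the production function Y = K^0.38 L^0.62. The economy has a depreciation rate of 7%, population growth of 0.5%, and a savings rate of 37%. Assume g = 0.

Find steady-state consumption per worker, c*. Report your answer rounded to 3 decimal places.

In steady state, investment equals break-even investment: s·k^α = (n + δ)·k.
Dividing both sides by k: k^(1−α) = s / (n + δ).
k^0.62 = 0.37 / (0.005 + 0.070) = 0.37 / 0.075 = 4.9333
k* = 4.9333^(1/0.62) ≈ 13.1209
y* = (k*)^α = 13.1209^0.38 ≈ 2.6597
c* = (1 − s)·y* = (1 − 0.37) × 2.6597 ≈ 1.6756

c* = 1.676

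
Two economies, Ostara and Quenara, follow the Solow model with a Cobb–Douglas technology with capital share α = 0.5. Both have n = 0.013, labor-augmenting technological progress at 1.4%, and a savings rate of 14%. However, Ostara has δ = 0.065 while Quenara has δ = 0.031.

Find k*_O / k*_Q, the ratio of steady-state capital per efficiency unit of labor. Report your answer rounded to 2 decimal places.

k*_O / k*_Q ≈ 0.40

Steady-state k* = [s/(n + g + δ)]^(1/(1−α)), so the ratio is [ (s_O/(n + g + δ)_O) / (s_Q/(n + g + δ)_Q) ]^2.
s_O/(n + g + δ)_O = 0.14/0.092 = 1.5217; s_Q/(n + g + δ)_Q = 0.14/0.058 = 2.4138.
Ratio = (1.5217/2.4138)^2 = 0.6304^2 ≈ 0.3974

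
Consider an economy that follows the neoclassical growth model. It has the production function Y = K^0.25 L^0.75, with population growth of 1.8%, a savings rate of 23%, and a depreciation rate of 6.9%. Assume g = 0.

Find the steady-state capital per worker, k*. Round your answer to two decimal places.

k* ≈ 3.66

Steady state requires s·f(k) = (n + δ)·k, i.e. s·k^α = (n + δ)·k.
Rearranging, k^(1−α) = s / (n + δ).
k^0.75 = 0.23 / (0.018 + 0.069) = 0.23 / 0.087 = 2.6437
k* = 2.6437^(1/0.75) ≈ 3.6555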